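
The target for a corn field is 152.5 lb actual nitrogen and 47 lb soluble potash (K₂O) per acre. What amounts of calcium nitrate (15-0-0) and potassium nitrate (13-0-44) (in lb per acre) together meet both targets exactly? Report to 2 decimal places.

Per-acre balance (a = calcium nitrate, b = potassium nitrate):
N: 0.15·a + 0.13·b = 152.5
K₂O: 0·a + 0.44·b = 47
Solving simultaneously: a = 924.091, b = 106.818.

924.09 lb calcium nitrate, 106.82 lb potassium nitrate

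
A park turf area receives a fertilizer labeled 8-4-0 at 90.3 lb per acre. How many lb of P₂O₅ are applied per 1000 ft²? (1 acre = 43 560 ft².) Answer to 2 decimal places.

P₂O₅ per acre = 90.3 × 4% = 3.612 lb.
Convert to per 1000 ft²: 3.612 × 0.0229568 = 0.0829201 lb.

0.08 lb P₂O₅ per thousand sq ft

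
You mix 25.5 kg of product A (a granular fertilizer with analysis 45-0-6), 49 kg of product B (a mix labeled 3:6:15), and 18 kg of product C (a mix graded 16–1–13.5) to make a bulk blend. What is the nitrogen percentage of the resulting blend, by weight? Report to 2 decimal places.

Total mass = 25.5 + 49 + 18 = 92.5 kg.
N mass = 45%×25.5 + 3%×49 + 16%×18 = 15.825 kg.
% N = 15.825 / 92.5 = 17.1081%.

17.11% N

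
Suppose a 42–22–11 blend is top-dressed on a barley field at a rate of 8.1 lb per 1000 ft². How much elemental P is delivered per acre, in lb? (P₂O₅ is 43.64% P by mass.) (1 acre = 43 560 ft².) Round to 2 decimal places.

P₂O₅ per 1000 ft² = 8.1 × 22% = 1.782 lb.
Elemental P = 1.782 × 0.4364 = 0.777665 lb per 1000 ft².
Convert to per acre: 0.777665 × 43.56 = 33.8751 lb.

33.88 lb P per acre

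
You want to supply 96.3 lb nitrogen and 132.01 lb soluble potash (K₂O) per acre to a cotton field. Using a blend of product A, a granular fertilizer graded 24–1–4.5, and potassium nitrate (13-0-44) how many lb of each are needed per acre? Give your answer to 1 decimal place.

252.7 lb product A, 274.2 lb potassium nitrate

Let a = lb of product A, b = lb of potassium nitrate (per acre).
N: 0.24·a + 0.13·b = 96.3
K₂O: 0.045·a + 0.44·b = 132.01
Eliminate a: (row1) − 0.24/0.045·(row2) → -2.21667·b = -607.753, so b = 274.174.
Back-substitute: a = (96.3 − 0.13·274.174) / 0.24 = 252.739.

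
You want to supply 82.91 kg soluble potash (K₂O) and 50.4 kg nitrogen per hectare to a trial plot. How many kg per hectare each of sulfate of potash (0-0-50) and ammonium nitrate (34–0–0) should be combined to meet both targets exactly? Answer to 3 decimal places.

Per-hectare balance (a = sulfate of potash, b = ammonium nitrate):
K₂O: 0.5·a + 0·b = 82.91
N: 0·a + 0.34·b = 50.4
Solving simultaneously: a = 165.82, b = 148.2353.

165.820 kg sulfate of potash, 148.235 kg ammonium nitrate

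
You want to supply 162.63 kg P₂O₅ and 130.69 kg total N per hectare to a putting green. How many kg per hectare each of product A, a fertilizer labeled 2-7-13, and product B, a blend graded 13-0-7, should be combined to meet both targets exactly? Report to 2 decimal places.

With a, b = kg per hectare of product A and product B:
P₂O₅: 0.07·a + 0·b = 162.63
N: 0.02·a + 0.13·b = 130.69
Solving simultaneously: a = 2323.286, b = 647.879.

2323.29 kg product A, 647.88 kg product B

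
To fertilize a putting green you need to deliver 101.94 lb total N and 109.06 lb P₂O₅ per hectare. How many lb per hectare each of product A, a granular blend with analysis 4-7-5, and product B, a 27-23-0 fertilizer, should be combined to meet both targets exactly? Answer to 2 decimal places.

Per-hectare balance (a = product A, b = product B):
N: 0.04·a + 0.27·b = 101.94
P₂O₅: 0.07·a + 0.23·b = 109.06
Eliminate a: (row1) − 0.04/0.07·(row2) → 0.138571·b = 39.62, so b = 285.918.
Back-substitute: a = (101.94 − 0.27·285.918) / 0.04 = 618.557.

618.56 lb product A, 285.92 lb product B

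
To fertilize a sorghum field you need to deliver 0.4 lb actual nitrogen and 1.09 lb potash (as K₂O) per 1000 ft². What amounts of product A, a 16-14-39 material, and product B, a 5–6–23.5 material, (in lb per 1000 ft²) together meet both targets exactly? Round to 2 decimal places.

2.18 lb product A, 1.02 lb product B

Per-1000 ft² balance (a = product A, b = product B):
N: 0.16·a + 0.05·b = 0.4
K₂O: 0.39·a + 0.235·b = 1.09
Eliminate b: (row1) − 0.05/0.235·(row2) → 0.0770213·a = 0.168085, so a = 2.18232.
Then b = (1.09 − 0.39·2.18232) / 0.235 = 1.01657.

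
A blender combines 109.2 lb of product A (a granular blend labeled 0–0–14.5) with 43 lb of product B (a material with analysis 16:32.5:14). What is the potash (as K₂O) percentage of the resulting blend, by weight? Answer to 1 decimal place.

Total mass = 109.2 + 43 = 152.2 lb.
K₂O mass = 14.5%×109.2 + 14%×43 = 21.854 lb.
% K₂O = 21.854 / 152.2 = 14.3587%.

14.4% K₂O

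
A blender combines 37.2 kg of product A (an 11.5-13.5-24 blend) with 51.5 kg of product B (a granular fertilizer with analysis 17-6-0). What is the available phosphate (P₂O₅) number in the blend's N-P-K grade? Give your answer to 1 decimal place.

9.1% P₂O₅

Total mass = 37.2 + 51.5 = 88.7 kg.
P₂O₅ mass = 13.5%×37.2 + 6%×51.5 = 8.112 kg.
% P₂O₅ = 8.112 / 88.7 = 9.14543%.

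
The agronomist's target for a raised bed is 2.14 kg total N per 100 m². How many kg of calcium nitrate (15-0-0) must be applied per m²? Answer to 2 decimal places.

Product per 100 m² = 2.14 / 15% = 14.2667 kg.
Convert to per m²: 14.2667 × 0.01 = 0.142667 kg.

0.14 kg of product per sq m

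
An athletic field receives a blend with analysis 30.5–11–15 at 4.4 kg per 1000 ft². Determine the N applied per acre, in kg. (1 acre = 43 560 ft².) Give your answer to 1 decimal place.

58.5 kg N per acre

nitrogen per 1000 ft² = 4.4 × 30.5% = 1.342 kg.
Convert to per acre: 1.342 × 43.56 = 58.4575 kg.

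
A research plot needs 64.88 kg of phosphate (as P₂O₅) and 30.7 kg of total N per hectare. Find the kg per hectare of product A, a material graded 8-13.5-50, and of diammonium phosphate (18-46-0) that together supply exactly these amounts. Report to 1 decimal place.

195.5 kg product A, 83.7 kg diammonium phosphate

With a, b = kg per hectare of product A and diammonium phosphate:
P₂O₅: 0.135·a + 0.46·b = 64.88
N: 0.08·a + 0.18·b = 30.7
Eliminate b: (row1) − 0.46/0.18·(row2) → -0.0694444·a = -13.5756, so a = 195.488.
Then b = (30.7 − 0.08·195.488) / 0.18 = 83.672.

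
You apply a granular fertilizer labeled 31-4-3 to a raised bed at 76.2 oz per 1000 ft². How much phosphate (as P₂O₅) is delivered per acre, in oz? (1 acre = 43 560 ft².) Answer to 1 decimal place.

P₂O₅ per 1000 ft² = 76.2 × 4% = 3.048 oz.
Convert to per acre: 3.048 × 43.56 = 132.771 oz.

132.8 oz P₂O₅ per acre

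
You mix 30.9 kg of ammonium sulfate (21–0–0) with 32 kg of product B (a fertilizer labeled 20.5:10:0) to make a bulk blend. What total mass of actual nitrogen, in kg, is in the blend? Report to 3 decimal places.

13.049 kg N

N mass = 21%×30.9 + 20.5%×32 = 13.049 kg.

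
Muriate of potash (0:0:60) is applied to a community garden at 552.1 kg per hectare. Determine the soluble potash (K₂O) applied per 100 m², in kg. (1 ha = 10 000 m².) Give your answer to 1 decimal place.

K₂O per hectare = 552.1 × 60% = 331.26 kg.
Convert to per 100 m²: 331.26 × 0.01 = 3.3126 kg.

3.3 kg K₂O per hundred sq m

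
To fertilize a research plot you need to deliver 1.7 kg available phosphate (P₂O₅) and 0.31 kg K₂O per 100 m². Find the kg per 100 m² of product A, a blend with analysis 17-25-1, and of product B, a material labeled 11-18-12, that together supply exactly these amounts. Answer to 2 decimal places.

5.26 kg product A, 2.15 kg product B

With a, b = kg per 100 m² of product A and product B:
P₂O₅: 0.25·a + 0.18·b = 1.7
K₂O: 0.01·a + 0.12·b = 0.31
Eliminate a: (row1) − 0.25/0.01·(row2) → -2.82·b = -6.05, so b = 2.14539.
Back-substitute: a = (1.7 − 0.18·2.14539) / 0.25 = 5.25532.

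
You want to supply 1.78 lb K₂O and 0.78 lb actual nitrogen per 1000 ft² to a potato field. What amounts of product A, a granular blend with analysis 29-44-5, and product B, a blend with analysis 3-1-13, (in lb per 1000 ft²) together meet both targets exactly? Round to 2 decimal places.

Let a = lb of product A, b = lb of product B (per 1000 ft²).
K₂O: 0.05·a + 0.13·b = 1.78
N: 0.29·a + 0.03·b = 0.78
Eliminate b: (row1) − 0.13/0.03·(row2) → -1.20667·a = -1.6, so a = 1.32597.
Then b = (0.78 − 0.29·1.32597) / 0.03 = 13.1823.

1.33 lb product A, 13.18 lb product B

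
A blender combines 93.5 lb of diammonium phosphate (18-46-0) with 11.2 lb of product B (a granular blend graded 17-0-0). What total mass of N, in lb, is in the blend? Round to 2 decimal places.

N mass = 18%×93.5 + 17%×11.2 = 18.734 lb.

18.73 lb N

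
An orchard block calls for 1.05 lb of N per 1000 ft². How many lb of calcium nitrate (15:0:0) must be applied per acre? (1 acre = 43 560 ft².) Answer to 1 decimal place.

Product per 1000 ft² = 1.05 / 15% = 7 lb.
Convert to per acre: 7 × 43.56 = 304.92 lb.

304.9 lb of product per acre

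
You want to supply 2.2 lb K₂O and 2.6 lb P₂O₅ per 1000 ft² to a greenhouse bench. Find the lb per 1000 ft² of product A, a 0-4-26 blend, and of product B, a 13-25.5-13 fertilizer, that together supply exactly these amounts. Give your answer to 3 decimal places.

Per-1000 ft² balance (a = product A, b = product B):
K₂O: 0.26·a + 0.13·b = 2.2
P₂O₅: 0.04·a + 0.255·b = 2.6
From row1: a = (2.2 − 0.13·b) / 0.26.
Into row2: 0.04·(2.2 − 0.13·b)/0.26 + 0.255·b = 2.6 → b = 9.62357, a = 3.64975.

3.650 lb product A, 9.624 lb product B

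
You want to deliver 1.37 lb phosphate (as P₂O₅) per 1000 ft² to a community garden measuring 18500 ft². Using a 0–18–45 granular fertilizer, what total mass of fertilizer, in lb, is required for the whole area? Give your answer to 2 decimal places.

Product per 1000 ft² = 1.37 / 18% = 7.61111 lb.
Total product = 7.61111 × 18500 / 1000 = 140.806 lb.

140.81 lb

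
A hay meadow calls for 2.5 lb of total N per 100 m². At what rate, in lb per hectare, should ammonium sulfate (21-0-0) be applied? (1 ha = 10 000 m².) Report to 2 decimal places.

Product per 100 m² = 2.5 / 21% = 11.9048 lb.
Convert to per hectare: 11.9048 × 100 = 1190.476 lb.

1190.48 lb of product per hectare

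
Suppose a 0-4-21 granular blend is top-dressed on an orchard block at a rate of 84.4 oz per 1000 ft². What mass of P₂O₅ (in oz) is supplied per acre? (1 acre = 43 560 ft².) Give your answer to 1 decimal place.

147.1 oz P₂O₅ per acre

P₂O₅ per 1000 ft² = 84.4 × 4% = 3.376 oz.
Convert to per acre: 3.376 × 43.56 = 147.059 oz.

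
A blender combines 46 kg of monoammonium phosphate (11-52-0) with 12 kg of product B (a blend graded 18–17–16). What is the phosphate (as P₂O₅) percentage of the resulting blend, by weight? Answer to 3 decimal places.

Total mass = 46 + 12 = 58 kg.
P₂O₅ mass = 52%×46 + 17%×12 = 25.96 kg.
% P₂O₅ = 25.96 / 58 = 44.7586%.

44.759% P₂O₅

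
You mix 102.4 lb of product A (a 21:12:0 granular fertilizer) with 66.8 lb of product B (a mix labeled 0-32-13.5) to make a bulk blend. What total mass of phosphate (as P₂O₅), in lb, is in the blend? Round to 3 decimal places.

33.664 lb P₂O₅

P₂O₅ mass = 12%×102.4 + 32%×66.8 = 33.664 lb.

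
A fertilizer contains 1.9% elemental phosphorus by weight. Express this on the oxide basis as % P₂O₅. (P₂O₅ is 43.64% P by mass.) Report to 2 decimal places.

4.35% P₂O₅

%P₂O₅ = 1.9 / 0.4364 = 4.3538%.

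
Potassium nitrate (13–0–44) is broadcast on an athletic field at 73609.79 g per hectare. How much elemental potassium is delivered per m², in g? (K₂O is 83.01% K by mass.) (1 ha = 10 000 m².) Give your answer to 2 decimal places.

2.69 g K per sq m

K₂O per hectare = 73609.79 × 44% = 32388.3 g.
Elemental K = 32388.3 × 0.8301 = 26885.5 g per hectare.
Convert to per m²: 26885.5 × 0.0001 = 2.68855 g.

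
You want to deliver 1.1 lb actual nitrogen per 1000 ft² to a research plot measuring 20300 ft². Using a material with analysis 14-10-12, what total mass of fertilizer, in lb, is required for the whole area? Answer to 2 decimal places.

Product per 1000 ft² = 1.1 / 14% = 7.85714 lb.
Total product = 7.85714 × 20300 / 1000 = 159.5 lb.

159.50 lb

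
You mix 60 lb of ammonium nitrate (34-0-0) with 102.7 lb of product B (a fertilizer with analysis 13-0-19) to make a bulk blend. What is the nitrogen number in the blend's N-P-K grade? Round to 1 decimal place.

20.7% N

Total mass = 60 + 102.7 = 162.7 lb.
N mass = 34%×60 + 13%×102.7 = 33.751 lb.
% N = 33.751 / 162.7 = 20.7443%.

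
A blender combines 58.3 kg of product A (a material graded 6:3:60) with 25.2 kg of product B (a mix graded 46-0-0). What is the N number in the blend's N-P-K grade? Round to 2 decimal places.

18.07% N

Total mass = 58.3 + 25.2 = 83.5 kg.
N mass = 6%×58.3 + 46%×25.2 = 15.09 kg.
% N = 15.09 / 83.5 = 18.0719%.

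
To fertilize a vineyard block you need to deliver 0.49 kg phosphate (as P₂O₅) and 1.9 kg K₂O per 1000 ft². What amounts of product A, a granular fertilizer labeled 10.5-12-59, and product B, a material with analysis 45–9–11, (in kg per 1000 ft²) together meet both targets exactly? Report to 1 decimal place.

2.9 kg product A, 1.5 kg product B

Per-1000 ft² balance (a = product A, b = product B):
P₂O₅: 0.12·a + 0.09·b = 0.49
K₂O: 0.59·a + 0.11·b = 1.9
Eliminate b: (row1) − 0.09/0.11·(row2) → -0.362727·a = -1.06455, so a = 2.93484.
Then b = (1.9 − 0.59·2.93484) / 0.11 = 1.53133.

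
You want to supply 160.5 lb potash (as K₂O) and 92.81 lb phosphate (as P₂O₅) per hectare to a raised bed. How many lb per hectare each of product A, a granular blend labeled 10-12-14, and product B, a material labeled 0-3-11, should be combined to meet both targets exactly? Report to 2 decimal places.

599.34 lb product A, 696.29 lb product B

Per-hectare balance (a = product A, b = product B):
K₂O: 0.14·a + 0.11·b = 160.5
P₂O₅: 0.12·a + 0.03·b = 92.81
From row1: a = (160.5 − 0.11·b) / 0.14.
Into row2: 0.12·(160.5 − 0.11·b)/0.14 + 0.03·b = 92.81 → b = 696.289, a = 599.344.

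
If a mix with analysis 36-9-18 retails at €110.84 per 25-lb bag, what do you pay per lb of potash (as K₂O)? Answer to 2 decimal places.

€24.63 per lb K₂O

K₂O in bag = 25 × 18% = 4.5 lb.
Cost per lb K₂O = €110.84 / 4.5 = €24.6311.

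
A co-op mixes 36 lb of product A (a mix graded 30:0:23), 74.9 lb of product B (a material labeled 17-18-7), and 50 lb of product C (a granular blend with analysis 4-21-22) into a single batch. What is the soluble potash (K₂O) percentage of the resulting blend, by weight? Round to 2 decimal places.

Total mass = 36 + 74.9 + 50 = 160.9 lb.
K₂O mass = 23%×36 + 7%×74.9 + 22%×50 = 24.523 lb.
% K₂O = 24.523 / 160.9 = 15.2411%.

15.24% K₂O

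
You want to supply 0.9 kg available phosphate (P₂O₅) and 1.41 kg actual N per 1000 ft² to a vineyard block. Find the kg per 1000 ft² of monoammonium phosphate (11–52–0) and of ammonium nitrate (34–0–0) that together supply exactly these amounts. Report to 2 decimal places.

Per-1000 ft² balance (a = monoammonium phosphate, b = ammonium nitrate):
P₂O₅: 0.52·a + 0·b = 0.9
N: 0.11·a + 0.34·b = 1.41
Eliminate a: (row1) − 0.52/0.11·(row2) → -1.60727·b = -5.76545, so b = 3.5871.
Back-substitute: a = (0.9 − 0·3.5871) / 0.52 = 1.73077.

1.73 kg monoammonium phosphate, 3.59 kg ammonium nitrate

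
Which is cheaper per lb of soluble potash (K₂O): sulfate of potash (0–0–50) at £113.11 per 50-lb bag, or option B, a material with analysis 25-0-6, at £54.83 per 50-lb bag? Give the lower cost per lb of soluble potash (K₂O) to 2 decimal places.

sulfate of potash: K₂O per bag = 50 × 50% = 25 lb; cost = 113.11 / 25 = £4.5244/lb K₂O.
option B: K₂O per bag = 50 × 6% = 3 lb; cost = 54.83 / 3 = £18.2767/lb K₂O.
sulfate of potash is cheaper.

£4.52 per lb K₂O (sulfate of potash)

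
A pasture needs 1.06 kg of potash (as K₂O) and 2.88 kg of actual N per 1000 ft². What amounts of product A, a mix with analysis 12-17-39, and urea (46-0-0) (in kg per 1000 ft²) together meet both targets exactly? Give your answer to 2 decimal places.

2.72 kg product A, 5.55 kg urea

Let a = kg of product A, b = kg of urea (per 1000 ft²).
K₂O: 0.39·a + 0·b = 1.06
N: 0.12·a + 0.46·b = 2.88
Solving simultaneously: a = 2.71795, b = 5.55184.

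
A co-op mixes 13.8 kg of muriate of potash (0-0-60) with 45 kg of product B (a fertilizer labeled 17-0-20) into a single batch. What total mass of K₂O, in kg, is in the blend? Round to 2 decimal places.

K₂O mass = 60%×13.8 + 20%×45 = 17.28 kg.

17.28 kg K₂O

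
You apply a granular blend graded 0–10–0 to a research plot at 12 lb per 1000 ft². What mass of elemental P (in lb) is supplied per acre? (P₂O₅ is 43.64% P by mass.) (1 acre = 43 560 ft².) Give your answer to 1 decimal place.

P₂O₅ per 1000 ft² = 12 × 10% = 1.2 lb.
Elemental P = 1.2 × 0.4364 = 0.52368 lb per 1000 ft².
Convert to per acre: 0.52368 × 43.56 = 22.8115 lb.

22.8 lb P per acre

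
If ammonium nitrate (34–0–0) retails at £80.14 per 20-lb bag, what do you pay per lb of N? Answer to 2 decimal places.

£11.79 per lb N

N in bag = 20 × 34% = 6.8 lb.
Cost per lb N = £80.14 / 6.8 = £11.7853.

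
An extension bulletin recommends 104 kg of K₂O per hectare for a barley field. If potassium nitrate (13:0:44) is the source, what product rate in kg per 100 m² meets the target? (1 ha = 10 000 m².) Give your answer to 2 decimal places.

Product per hectare = 104 / 44% = 236.364 kg.
Convert to per 100 m²: 236.364 × 0.01 = 2.36364 kg.

2.36 kg of product per hundred sq m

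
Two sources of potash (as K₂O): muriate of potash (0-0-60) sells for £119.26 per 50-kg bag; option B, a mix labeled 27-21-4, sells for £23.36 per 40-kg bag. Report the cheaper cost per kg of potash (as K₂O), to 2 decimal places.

£3.98 per kg K₂O (muriate of potash)

muriate of potash: K₂O per bag = 50 × 60% = 30 kg; cost = 119.26 / 30 = £3.9753/kg K₂O.
option B: K₂O per bag = 40 × 4% = 1.6 kg; cost = 23.36 / 1.6 = £14.6000/kg K₂O.
muriate of potash is cheaper.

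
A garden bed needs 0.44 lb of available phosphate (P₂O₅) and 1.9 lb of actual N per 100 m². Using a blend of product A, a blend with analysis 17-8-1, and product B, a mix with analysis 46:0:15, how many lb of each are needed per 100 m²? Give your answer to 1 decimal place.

5.5 lb product A, 2.1 lb product B

Let a = lb of product A, b = lb of product B (per 100 m²).
P₂O₅: 0.08·a + 0·b = 0.44
N: 0.17·a + 0.46·b = 1.9
Eliminate b: (row1) − 0/0.46·(row2) → 0.08·a = 0.44, so a = 5.5.
Then b = (1.9 − 0.17·5.5) / 0.46 = 2.09783.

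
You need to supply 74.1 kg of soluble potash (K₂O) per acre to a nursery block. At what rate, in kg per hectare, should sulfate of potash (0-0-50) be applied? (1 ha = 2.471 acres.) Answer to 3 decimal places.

Product per acre = 74.1 / 50% = 148.2 kg.
Convert to per hectare: 148.2 × 2.471 = 366.2022 kg.

366.202 kg of product per hectare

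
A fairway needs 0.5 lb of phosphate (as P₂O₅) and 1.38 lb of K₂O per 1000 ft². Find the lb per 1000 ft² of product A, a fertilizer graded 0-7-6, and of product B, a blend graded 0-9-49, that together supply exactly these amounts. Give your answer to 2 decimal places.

Let a = lb of product A, b = lb of product B (per 1000 ft²).
P₂O₅: 0.07·a + 0.09·b = 0.5
K₂O: 0.06·a + 0.49·b = 1.38
Eliminate a: (row1) − 0.07/0.06·(row2) → -0.481667·b = -1.11, so b = 2.3045.
Back-substitute: a = (0.5 − 0.09·2.3045) / 0.07 = 4.17993.

4.18 lb product A, 2.30 lb product B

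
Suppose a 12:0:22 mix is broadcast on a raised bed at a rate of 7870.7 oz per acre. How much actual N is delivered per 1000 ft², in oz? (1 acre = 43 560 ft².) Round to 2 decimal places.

nitrogen per acre = 7870.7 × 12% = 944.484 oz.
Convert to per 1000 ft²: 944.484 × 0.0229568 = 21.6824 oz.

21.68 oz N per thousand sq ft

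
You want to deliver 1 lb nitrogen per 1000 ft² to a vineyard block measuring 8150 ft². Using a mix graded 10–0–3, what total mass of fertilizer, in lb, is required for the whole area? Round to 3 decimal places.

81.500 lb

Product per 1000 ft² = 1 / 10% = 10 lb.
Total product = 10 × 8150 / 1000 = 81.5 lb.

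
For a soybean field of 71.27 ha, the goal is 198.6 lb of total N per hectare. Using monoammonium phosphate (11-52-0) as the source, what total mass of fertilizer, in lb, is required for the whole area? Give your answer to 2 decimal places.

Product per hectare = 198.6 / 11% = 1805.45 lb.
Total product = 1805.45 × 71.27 = 128674.745 lb.

128674.75 lb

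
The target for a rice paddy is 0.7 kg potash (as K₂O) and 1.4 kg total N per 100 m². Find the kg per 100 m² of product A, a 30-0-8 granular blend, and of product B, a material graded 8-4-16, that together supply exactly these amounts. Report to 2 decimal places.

4.04 kg product A, 2.36 kg product B

Let a = kg of product A, b = kg of product B (per 100 m²).
K₂O: 0.08·a + 0.16·b = 0.7
N: 0.3·a + 0.08·b = 1.4
Eliminate a: (row1) − 0.08/0.3·(row2) → 0.138667·b = 0.326667, so b = 2.35577.
Back-substitute: a = (0.7 − 0.16·2.35577) / 0.08 = 4.03846.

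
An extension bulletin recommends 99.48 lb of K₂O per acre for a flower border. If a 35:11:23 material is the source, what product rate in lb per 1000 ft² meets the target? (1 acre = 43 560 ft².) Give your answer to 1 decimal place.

Product per acre = 99.48 / 23% = 432.522 lb.
Convert to per 1000 ft²: 432.522 × 0.0229568 = 9.92933 lb.

9.9 lb of product per thousand sq ft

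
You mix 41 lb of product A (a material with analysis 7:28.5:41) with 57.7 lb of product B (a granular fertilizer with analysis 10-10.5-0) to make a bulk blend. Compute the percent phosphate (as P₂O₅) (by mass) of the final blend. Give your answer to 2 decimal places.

17.98% P₂O₅

Total mass = 41 + 57.7 = 98.7 lb.
P₂O₅ mass = 28.5%×41 + 10.5%×57.7 = 17.7435 lb.
% P₂O₅ = 17.7435 / 98.7 = 17.9772%.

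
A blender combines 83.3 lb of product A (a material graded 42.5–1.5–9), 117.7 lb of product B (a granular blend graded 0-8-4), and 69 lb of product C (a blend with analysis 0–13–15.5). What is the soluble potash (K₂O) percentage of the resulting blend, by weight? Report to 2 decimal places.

8.48% K₂O

Total mass = 83.3 + 117.7 + 69 = 270 lb.
K₂O mass = 9%×83.3 + 4%×117.7 + 15.5%×69 = 22.9 lb.
% K₂O = 22.9 / 270 = 8.48148%.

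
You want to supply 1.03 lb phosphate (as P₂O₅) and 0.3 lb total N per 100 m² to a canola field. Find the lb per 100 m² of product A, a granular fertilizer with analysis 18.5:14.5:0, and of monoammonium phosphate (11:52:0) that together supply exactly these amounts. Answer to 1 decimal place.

0.5 lb product A, 1.8 lb monoammonium phosphate

Per-100 m² balance (a = product A, b = monoammonium phosphate):
P₂O₅: 0.145·a + 0.52·b = 1.03
N: 0.185·a + 0.11·b = 0.3
Eliminate a: (row1) − 0.145/0.185·(row2) → 0.433784·b = 0.794865, so b = 1.8324.
Back-substitute: a = (1.03 − 0.52·1.8324) / 0.145 = 0.532087.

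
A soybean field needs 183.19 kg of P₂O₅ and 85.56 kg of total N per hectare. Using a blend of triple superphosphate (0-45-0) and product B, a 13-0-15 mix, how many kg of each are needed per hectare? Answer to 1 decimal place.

Let a = kg of triple superphosphate, b = kg of product B (per hectare).
P₂O₅: 0.45·a + 0·b = 183.19
N: 0·a + 0.13·b = 85.56
Solving simultaneously: a = 407.089, b = 658.154.

407.1 kg triple superphosphate, 658.2 kg product B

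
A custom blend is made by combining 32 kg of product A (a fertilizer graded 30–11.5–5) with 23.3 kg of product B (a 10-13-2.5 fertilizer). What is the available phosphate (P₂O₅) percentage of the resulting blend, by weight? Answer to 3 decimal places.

Total mass = 32 + 23.3 = 55.3 kg.
P₂O₅ mass = 11.5%×32 + 13%×23.3 = 6.709 kg.
% P₂O₅ = 6.709 / 55.3 = 12.13201%.

12.132% P₂O₅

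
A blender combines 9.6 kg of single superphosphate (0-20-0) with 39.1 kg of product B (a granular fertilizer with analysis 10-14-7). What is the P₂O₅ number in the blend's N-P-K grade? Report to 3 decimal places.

Total mass = 9.6 + 39.1 = 48.7 kg.
P₂O₅ mass = 20%×9.6 + 14%×39.1 = 7.394 kg.
% P₂O₅ = 7.394 / 48.7 = 15.1828%.

15.183% P₂O₅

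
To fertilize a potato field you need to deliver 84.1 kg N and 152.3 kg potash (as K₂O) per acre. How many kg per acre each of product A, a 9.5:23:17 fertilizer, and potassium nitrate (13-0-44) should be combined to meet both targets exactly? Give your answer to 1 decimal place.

Per-acre balance (a = product A, b = potassium nitrate):
N: 0.095·a + 0.13·b = 84.1
K₂O: 0.17·a + 0.44·b = 152.3
Eliminate b: (row1) − 0.13/0.44·(row2) → 0.0447727·a = 39.1023, so a = 873.35.
Then b = (152.3 − 0.17·873.35) / 0.44 = 8.70558.

873.4 kg product A, 8.7 kg potassium nitrate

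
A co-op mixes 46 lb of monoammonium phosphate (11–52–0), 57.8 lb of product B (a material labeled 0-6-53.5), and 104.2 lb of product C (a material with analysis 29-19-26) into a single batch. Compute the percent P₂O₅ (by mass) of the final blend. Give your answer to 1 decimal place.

22.7% P₂O₅

Total mass = 46 + 57.8 + 104.2 = 208 lb.
P₂O₅ mass = 52%×46 + 6%×57.8 + 19%×104.2 = 47.186 lb.
% P₂O₅ = 47.186 / 208 = 22.6856%.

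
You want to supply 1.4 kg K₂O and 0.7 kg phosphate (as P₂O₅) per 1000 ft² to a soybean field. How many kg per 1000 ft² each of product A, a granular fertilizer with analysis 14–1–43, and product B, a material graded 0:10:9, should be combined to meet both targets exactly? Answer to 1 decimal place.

Let a = kg of product A, b = kg of product B (per 1000 ft²).
K₂O: 0.43·a + 0.09·b = 1.4
P₂O₅: 0.01·a + 0.1·b = 0.7
Eliminate a: (row1) − 0.43/0.01·(row2) → -4.21·b = -28.7, so b = 6.8171.
Back-substitute: a = (1.4 − 0.09·6.8171) / 0.43 = 1.82898.

1.8 kg product A, 6.8 kg product B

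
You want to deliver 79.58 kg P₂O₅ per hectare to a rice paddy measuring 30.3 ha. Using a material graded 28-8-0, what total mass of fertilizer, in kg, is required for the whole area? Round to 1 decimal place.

30140.9 kg

Product per hectare = 79.58 / 8% = 994.75 kg.
Total product = 994.75 × 30.3 = 30140.92 kg.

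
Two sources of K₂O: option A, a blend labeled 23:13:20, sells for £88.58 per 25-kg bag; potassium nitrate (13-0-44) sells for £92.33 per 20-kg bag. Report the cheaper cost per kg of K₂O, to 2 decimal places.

option A: K₂O per bag = 25 × 20% = 5 kg; cost = 88.58 / 5 = £17.7160/kg K₂O.
potassium nitrate: K₂O per bag = 20 × 44% = 8.8 kg; cost = 92.33 / 8.8 = £10.4920/kg K₂O.
potassium nitrate is cheaper.

£10.49 per kg K₂O (potassium nitrate)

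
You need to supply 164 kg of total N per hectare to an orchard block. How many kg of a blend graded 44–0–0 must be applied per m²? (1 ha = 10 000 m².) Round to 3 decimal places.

0.037 kg of product per sq m

Product per hectare = 164 / 44% = 372.727 kg.
Convert to per m²: 372.727 × 0.0001 = 0.0372727 kg.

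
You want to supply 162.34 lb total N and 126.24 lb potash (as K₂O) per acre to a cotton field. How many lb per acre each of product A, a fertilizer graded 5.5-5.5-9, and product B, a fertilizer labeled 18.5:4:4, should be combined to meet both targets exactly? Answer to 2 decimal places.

1166.84 lb product A, 530.62 lb product B

With a, b = lb per acre of product A and product B:
N: 0.055·a + 0.185·b = 162.34
K₂O: 0.09·a + 0.04·b = 126.24
From row1: a = (162.34 − 0.185·b) / 0.055.
Into row2: 0.09·(162.34 − 0.185·b)/0.055 + 0.04·b = 126.24 → b = 530.616, a = 1166.837.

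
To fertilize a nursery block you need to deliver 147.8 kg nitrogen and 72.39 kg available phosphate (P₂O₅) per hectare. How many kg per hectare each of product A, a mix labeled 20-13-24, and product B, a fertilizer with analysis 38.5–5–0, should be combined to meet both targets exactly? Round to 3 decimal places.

511.365 kg product A, 118.252 kg product B

With a, b = kg per hectare of product A and product B:
N: 0.2·a + 0.385·b = 147.8
P₂O₅: 0.13·a + 0.05·b = 72.39
Eliminate b: (row1) − 0.385/0.05·(row2) → -0.801·a = -409.603, so a = 511.3645.
Then b = (72.39 − 0.13·511.3645) / 0.05 = 118.2522.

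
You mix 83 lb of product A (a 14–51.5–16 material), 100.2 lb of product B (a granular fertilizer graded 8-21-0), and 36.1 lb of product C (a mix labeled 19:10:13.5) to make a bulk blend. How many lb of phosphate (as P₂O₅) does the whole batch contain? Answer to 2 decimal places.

67.40 lb P₂O₅

P₂O₅ mass = 51.5%×83 + 21%×100.2 + 10%×36.1 = 67.397 lb.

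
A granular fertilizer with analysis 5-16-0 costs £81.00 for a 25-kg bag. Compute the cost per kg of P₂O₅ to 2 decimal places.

£20.25 per kg P₂O₅

P₂O₅ in bag = 25 × 16% = 4 kg.
Cost per kg P₂O₅ = £81.00 / 4 = £20.2500.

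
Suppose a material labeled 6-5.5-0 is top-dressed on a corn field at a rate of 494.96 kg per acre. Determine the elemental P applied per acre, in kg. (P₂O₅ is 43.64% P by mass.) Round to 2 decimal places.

11.88 kg P per acre

P₂O₅ per acre = 494.96 × 5.5% = 27.2228 kg.
Elemental P = 27.2228 × 0.4364 = 11.88003 kg per acre.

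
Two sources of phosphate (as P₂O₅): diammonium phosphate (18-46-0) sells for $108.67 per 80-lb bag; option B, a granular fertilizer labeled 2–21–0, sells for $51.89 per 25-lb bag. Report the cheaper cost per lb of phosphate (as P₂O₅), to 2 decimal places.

$2.95 per lb P₂O₅ (diammonium phosphate)

diammonium phosphate: P₂O₅ per bag = 80 × 46% = 36.8 lb; cost = 108.67 / 36.8 = $2.9530/lb P₂O₅.
option B: P₂O₅ per bag = 25 × 21% = 5.25 lb; cost = 51.89 / 5.25 = $9.8838/lb P₂O₅.
diammonium phosphate is cheaper.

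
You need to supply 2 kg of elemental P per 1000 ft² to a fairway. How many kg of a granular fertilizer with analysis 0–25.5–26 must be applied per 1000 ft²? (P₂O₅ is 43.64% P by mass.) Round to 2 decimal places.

As P₂O₅: 2 / 0.4364 = 4.58295 kg per 1000 ft².
Product per 1000 ft² = 4.58295 / 25.5% = 17.9724 kg.

17.97 kg of product per thousand sq ft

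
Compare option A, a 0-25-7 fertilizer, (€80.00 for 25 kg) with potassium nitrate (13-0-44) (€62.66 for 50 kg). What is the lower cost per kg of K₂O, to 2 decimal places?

option A: K₂O per bag = 25 × 7% = 1.75 kg; cost = 80.00 / 1.75 = €45.7143/kg K₂O.
potassium nitrate: K₂O per bag = 50 × 44% = 22 kg; cost = 62.66 / 22 = €2.8482/kg K₂O.
potassium nitrate is cheaper.

€2.85 per kg K₂O (potassium nitrate)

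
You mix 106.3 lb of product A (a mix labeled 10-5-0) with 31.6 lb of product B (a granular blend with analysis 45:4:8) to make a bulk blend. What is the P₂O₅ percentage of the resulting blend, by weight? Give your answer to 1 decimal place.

4.8% P₂O₅

Total mass = 106.3 + 31.6 = 137.9 lb.
P₂O₅ mass = 5%×106.3 + 4%×31.6 = 6.579 lb.
% P₂O₅ = 6.579 / 137.9 = 4.77085%.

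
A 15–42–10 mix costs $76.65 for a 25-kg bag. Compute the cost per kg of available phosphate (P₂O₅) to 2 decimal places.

P₂O₅ in bag = 25 × 42% = 10.5 kg.
Cost per kg P₂O₅ = $76.65 / 10.5 = $7.3000.

$7.30 per kg P₂O₅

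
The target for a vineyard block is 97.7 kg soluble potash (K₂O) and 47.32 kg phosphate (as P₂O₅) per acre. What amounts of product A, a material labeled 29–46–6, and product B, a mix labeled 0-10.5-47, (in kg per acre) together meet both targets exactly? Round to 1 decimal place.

57.1 kg product A, 200.6 kg product B

Per-acre balance (a = product A, b = product B):
K₂O: 0.06·a + 0.47·b = 97.7
P₂O₅: 0.46·a + 0.105·b = 47.32
Solving simultaneously: a = 57.0838, b = 200.585.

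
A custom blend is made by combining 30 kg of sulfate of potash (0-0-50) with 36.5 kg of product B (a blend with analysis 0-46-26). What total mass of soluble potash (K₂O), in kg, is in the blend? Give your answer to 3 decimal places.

K₂O mass = 50%×30 + 26%×36.5 = 24.49 kg.

24.490 kg K₂O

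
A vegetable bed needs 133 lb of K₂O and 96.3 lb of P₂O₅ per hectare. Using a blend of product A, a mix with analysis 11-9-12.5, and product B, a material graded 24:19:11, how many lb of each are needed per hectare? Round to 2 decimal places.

1059.71 lb product A, 4.87 lb product B

Per-hectare balance (a = product A, b = product B):
K₂O: 0.125·a + 0.11·b = 133
P₂O₅: 0.09·a + 0.19·b = 96.3
Eliminate b: (row1) − 0.11/0.19·(row2) → 0.0728947·a = 77.2474, so a = 1059.711.
Then b = (96.3 − 0.09·1059.711) / 0.19 = 4.87365.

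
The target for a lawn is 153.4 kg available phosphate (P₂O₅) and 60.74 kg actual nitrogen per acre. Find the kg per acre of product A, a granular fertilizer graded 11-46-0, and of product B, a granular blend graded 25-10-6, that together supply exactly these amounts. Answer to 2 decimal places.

Let a = kg of product A, b = kg of product B (per acre).
P₂O₅: 0.46·a + 0.1·b = 153.4
N: 0.11·a + 0.25·b = 60.74
From row1: a = (153.4 − 0.1·b) / 0.46.
Into row2: 0.11·(153.4 − 0.1·b)/0.46 + 0.25·b = 60.74 → b = 106.408, a = 310.346.

310.35 kg product A, 106.41 kg product B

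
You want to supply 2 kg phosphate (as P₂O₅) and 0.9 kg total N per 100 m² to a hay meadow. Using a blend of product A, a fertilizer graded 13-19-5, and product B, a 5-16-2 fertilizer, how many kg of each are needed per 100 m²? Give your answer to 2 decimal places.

Per-100 m² balance (a = product A, b = product B):
P₂O₅: 0.19·a + 0.16·b = 2
N: 0.13·a + 0.05·b = 0.9
From row1: a = (2 − 0.16·b) / 0.19.
Into row2: 0.13·(2 − 0.16·b)/0.19 + 0.05·b = 0.9 → b = 7.87611, a = 3.89381.

3.89 kg product A, 7.88 kg product B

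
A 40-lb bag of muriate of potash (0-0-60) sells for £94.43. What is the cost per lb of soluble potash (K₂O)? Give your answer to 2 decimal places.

£3.93 per lb K₂O

K₂O in bag = 40 × 60% = 24 lb.
Cost per lb K₂O = £94.43 / 24 = £3.9346.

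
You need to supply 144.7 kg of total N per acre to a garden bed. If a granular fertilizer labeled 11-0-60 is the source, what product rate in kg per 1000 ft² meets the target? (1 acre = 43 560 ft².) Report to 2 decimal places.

Product per acre = 144.7 / 11% = 1315.45 kg.
Convert to per 1000 ft²: 1315.45 × 0.0229568 = 30.1987 kg.

30.20 kg of product per thousand sq ft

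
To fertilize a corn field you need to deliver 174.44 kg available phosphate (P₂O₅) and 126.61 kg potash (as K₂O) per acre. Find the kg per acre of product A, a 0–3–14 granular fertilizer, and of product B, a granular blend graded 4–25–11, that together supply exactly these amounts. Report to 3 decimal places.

393.189 kg product A, 650.577 kg product B

Let a = kg of product A, b = kg of product B (per acre).
P₂O₅: 0.03·a + 0.25·b = 174.44
K₂O: 0.14·a + 0.11·b = 126.61
Eliminate b: (row1) − 0.25/0.11·(row2) → -0.288182·a = -113.31, so a = 393.1893.
Then b = (126.61 − 0.14·393.1893) / 0.11 = 650.5773.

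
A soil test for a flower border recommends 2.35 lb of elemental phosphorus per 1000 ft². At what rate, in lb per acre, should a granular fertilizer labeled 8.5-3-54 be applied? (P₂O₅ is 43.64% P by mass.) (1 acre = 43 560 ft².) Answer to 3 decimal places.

As P₂O₅: 2.35 / 0.4364 = 5.38497 lb per 1000 ft².
Product per 1000 ft² = 5.38497 / 3% = 179.499 lb.
Convert to per acre: 179.499 × 43.56 = 7818.9734 lb.

7818.973 lb of product per acre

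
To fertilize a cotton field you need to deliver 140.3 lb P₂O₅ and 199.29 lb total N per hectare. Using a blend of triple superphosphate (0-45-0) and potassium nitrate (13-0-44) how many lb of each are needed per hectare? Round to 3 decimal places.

Let a = lb of triple superphosphate, b = lb of potassium nitrate (per hectare).
P₂O₅: 0.45·a + 0·b = 140.3
N: 0·a + 0.13·b = 199.29
Solving simultaneously: a = 311.7778, b = 1533.

311.778 lb triple superphosphate, 1533.000 lb potassium nitrate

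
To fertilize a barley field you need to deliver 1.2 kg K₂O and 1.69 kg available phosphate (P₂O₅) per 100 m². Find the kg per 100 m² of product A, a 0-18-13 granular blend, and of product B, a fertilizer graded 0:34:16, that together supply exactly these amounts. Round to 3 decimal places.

8.935 kg product A, 0.240 kg product B

Per-100 m² balance (a = product A, b = product B):
K₂O: 0.13·a + 0.16·b = 1.2
P₂O₅: 0.18·a + 0.34·b = 1.69
Eliminate b: (row1) − 0.16/0.34·(row2) → 0.0452941·a = 0.404706, so a = 8.93506.
Then b = (1.69 − 0.18·8.93506) / 0.34 = 0.24026.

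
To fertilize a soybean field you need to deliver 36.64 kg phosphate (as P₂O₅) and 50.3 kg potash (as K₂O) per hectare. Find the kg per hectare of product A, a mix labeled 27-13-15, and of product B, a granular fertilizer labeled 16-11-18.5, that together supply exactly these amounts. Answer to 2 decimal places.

164.95 kg product A, 138.15 kg product B

Per-hectare balance (a = product A, b = product B):
P₂O₅: 0.13·a + 0.11·b = 36.64
K₂O: 0.15·a + 0.185·b = 50.3
From row1: a = (36.64 − 0.11·b) / 0.13.
Into row2: 0.15·(36.64 − 0.11·b)/0.13 + 0.185·b = 50.3 → b = 138.146, a = 164.954.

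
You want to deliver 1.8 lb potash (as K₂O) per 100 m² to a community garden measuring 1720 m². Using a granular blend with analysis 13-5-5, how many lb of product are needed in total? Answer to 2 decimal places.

Product per 100 m² = 1.8 / 5% = 36 lb.
Total product = 36 × 1720 / 100 = 619.2 lb.

619.20 lb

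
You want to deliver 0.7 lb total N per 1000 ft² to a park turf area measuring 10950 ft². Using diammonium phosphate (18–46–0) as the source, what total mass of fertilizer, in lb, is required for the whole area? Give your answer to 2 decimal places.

42.58 lb

Product per 1000 ft² = 0.7 / 18% = 3.88889 lb.
Total product = 3.88889 × 10950 / 1000 = 42.5833 lb.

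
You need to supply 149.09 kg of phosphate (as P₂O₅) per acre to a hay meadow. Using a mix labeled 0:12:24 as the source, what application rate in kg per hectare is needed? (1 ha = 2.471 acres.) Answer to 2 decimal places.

Product per acre = 149.09 / 12% = 1242.42 kg.
Convert to per hectare: 1242.42 × 2.471 = 3070.012 kg.

3070.01 kg of product per hectare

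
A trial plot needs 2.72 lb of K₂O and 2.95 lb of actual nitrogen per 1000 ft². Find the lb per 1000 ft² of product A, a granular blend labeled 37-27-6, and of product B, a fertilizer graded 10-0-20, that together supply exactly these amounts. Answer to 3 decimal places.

4.676 lb product A, 12.197 lb product B

Per-1000 ft² balance (a = product A, b = product B):
K₂O: 0.06·a + 0.2·b = 2.72
N: 0.37·a + 0.1·b = 2.95
Eliminate b: (row1) − 0.2/0.1·(row2) → -0.68·a = -3.18, so a = 4.67647.
Then b = (2.95 − 0.37·4.67647) / 0.1 = 12.1971.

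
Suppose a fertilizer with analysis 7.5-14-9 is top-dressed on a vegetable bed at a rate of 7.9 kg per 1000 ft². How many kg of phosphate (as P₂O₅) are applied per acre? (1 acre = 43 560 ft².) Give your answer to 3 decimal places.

P₂O₅ per 1000 ft² = 7.9 × 14% = 1.106 kg.
Convert to per acre: 1.106 × 43.56 = 48.1774 kg.

48.177 kg P₂O₅ per acre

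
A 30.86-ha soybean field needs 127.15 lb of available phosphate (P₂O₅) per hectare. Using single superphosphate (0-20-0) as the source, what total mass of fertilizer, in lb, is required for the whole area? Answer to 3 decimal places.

19619.245 lb

Product per hectare = 127.15 / 20% = 635.75 lb.
Total product = 635.75 × 30.86 = 19619.245 lb.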